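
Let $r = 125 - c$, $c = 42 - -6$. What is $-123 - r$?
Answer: $-200$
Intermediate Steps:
$c = 48$ ($c = 42 + 6 = 48$)
$r = 77$ ($r = 125 - 48 = 77$)
$-123 - r = -123 - 77 = -200$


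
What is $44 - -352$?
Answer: $396$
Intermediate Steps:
$44 - -352 = 44 + 352 = 396$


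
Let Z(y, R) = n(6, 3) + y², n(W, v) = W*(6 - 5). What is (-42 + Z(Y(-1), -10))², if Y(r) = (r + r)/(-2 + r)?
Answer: 102400/81 ≈ 1264.2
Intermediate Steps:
n(W, v) = W (n(W, v) = W*1 = W)
Y(r) = 2*r/(-2 + r) (Y(r) = (2*r)/(-2 + r) = 2*r/(-2 + r))
Z(y, R) = 6 + y²
(-42 + Z(Y(-1), -10))² = (-42 + (6 + (2*(-1)/(-2 - 1))²))² = (-42 + (6 + (2*(-1)/(-3))²))² = (-42 + (6 + (2*(-1)*(-⅓))²))² = (-42 + (6 + (⅔)²))² = (-42 + (6 + 4/9))² = (-42 + 58/9)² = (-320/9)² = 102400/81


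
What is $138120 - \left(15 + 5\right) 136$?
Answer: $135400$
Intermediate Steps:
$138120 - \left(15 + 5\right) 136 = 138120 - 20 \cdot 136 = 138120 - 2720 = 135400$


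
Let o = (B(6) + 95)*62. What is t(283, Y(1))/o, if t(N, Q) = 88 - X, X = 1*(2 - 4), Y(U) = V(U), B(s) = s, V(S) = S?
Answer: 45/3131 ≈ 0.014372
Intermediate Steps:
Y(U) = U
X = -2 (X = 1*(-2) = -2)
t(N, Q) = 90 (t(N, Q) = 88 - 1*(-2) = 88 + 2 = 90)
o = 6262 (o = (6 + 95)*62 = 101*62 = 6262)
t(283, Y(1))/o = 90/6262 = 90*(1/6262) = 45/3131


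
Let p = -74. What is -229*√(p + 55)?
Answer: -229*I*√19 ≈ -998.19*I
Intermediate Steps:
-229*√(p + 55) = -229*√(-74 + 55) = -229*I*√19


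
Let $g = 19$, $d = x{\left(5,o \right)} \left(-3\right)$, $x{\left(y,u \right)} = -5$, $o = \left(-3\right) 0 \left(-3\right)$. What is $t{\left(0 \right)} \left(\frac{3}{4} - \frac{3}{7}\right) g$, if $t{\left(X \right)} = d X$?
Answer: $0$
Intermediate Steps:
$o = 0$ ($o = 0 \left(-3\right) = 0$)
$d = 15$ ($d = \left(-5\right) \left(-3\right) = 15$)
$t{\left(X \right)} = 15 X$
$t{\left(0 \right)} \left(\frac{3}{4} - \frac{3}{7}\right) g = 15 \cdot 0 \left(\frac{3}{4} - \frac{3}{7}\right) 19 = 0 \left(3 \cdot \frac{1}{4} - \frac{3}{7}\right) 19 = 0 \left(\frac{3}{4} - \frac{3}{7}\right) 19 = 0 \cdot \frac{9}{28} \cdot 19 = 0 \cdot 19 = 0$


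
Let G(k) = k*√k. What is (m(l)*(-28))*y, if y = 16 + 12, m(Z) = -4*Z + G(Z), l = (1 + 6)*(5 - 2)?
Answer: 65856 - 16464*√21 ≈ -9591.5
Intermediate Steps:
G(k) = k^(3/2)
l = 21 (l = 7*3 = 21)
m(Z) = Z^(3/2) - 4*Z (m(Z) = -4*Z + Z^(3/2) = Z^(3/2) - 4*Z)
y = 28
(m(l)*(-28))*y = ((21^(3/2) - 4*21)*(-28))*28 = ((21*√21 - 84)*(-28))*28 = ((-84 + 21*√21)*(-28))*28 = (2352 - 588*√21)*28 = 65856 - 16464*√21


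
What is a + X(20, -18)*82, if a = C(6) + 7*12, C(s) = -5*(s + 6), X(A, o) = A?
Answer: 1664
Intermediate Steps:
C(s) = -30 - 5*s (C(s) = -5*(6 + s) = -30 - 5*s)
a = 24 (a = (-30 - 5*6) + 7*12 = (-30 - 30) + 84 = -60 + 84 = 24)
a + X(20, -18)*82 = 24 + 20*82 = 24 + 1640 = 1664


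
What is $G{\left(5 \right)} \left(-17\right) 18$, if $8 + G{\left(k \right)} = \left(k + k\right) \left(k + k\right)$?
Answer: $-28152$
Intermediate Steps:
$G{\left(k \right)} = -8 + 4 k^{2}$ ($G{\left(k \right)} = -8 + \left(k + k\right) \left(k + k\right) = -8 + 2 k 2 k = -8 + 4 k^{2}$)
$G{\left(5 \right)} \left(-17\right) 18 = \left(-8 + 4 \cdot 5^{2}\right) \left(-17\right) 18 = \left(-8 + 4 \cdot 25\right) \left(-17\right) 18 = \left(-8 + 100\right) \left(-17\right) 18 = 92 \left(-17\right) 18 = \left(-1564\right) 18 = -28152$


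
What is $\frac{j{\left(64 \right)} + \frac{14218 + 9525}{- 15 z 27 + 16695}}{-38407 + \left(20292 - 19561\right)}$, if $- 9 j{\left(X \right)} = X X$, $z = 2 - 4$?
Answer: $\frac{882553}{73279820} \approx 0.012044$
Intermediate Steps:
$z = -2$
$j{\left(X \right)} = - \frac{X^{2}}{9}$ ($j{\left(X \right)} = - \frac{X X}{9} = - \frac{X^{2}}{9}$)
$\frac{j{\left(64 \right)} + \frac{14218 + 9525}{- 15 z 27 + 16695}}{-38407 + \left(20292 - 19561\right)} = \frac{- \frac{64^{2}}{9} + \frac{14218 + 9525}{\left(-15\right) \left(-2\right) 27 + 16695}}{-38407 + \left(20292 - 19561\right)} = \frac{\left(- \frac{1}{9}\right) 4096 + \frac{23743}{30 \cdot 27 + 16695}}{-38407 + 731} = \frac{- \frac{4096}{9} + \frac{23743}{810 + 16695}}{-37676} = \left(- \frac{4096}{9} + \frac{23743}{17505}\right) \left(- \frac{1}{37676}\right) = \left(- \frac{882553}{1945}\right) \left(- \frac{1}{37676}\right) = \frac{882553}{73279820}$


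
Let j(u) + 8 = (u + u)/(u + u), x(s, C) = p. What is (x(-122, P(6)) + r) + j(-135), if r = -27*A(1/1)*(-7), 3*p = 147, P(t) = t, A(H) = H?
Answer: 231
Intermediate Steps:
p = 49 (p = (⅓)*147 = 49)
x(s, C) = 49
j(u) = -7 (j(u) = -8 + (u + u)/(u + u) = -8 + (2*u)/((2*u)) = -8 + (2*u)*(1/(2*u)) = -8 + 1 = -7)
r = 189 (r = -27/1*(-7) = -27*1*(-7) = -27*(-7) = 189)
(x(-122, P(6)) + r) + j(-135) = (49 + 189) - 7 = 238 - 7 = 231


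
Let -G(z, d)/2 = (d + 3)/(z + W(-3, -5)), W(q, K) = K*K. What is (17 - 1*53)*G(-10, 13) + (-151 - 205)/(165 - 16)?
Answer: 55436/745 ≈ 74.411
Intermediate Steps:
W(q, K) = K²
G(z, d) = -2*(3 + d)/(25 + z) (G(z, d) = -2*(d + 3)/(z + (-5)²) = -2*(3 + d)/(z + 25) = -2*(3 + d)/(25 + z))
(17 - 1*53)*G(-10, 13) + (-151 - 205)/(165 - 16) = (17 - 1*53)*(2*(-3 - 1*13)/(25 - 10)) + (-151 - 205)/(165 - 16) = (17 - 53)*(2*(-3 - 13)/15) - 356/149 = -72*(-16)/15 - 356*1/149 = -36*(-32/15) - 356/149 = 384/5 - 356/149 = 55436/745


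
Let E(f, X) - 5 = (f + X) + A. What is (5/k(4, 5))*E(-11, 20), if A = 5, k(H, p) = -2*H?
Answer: -95/8 ≈ -11.875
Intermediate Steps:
E(f, X) = 10 + X + f (E(f, X) = 5 + ((f + X) + 5) = 5 + ((X + f) + 5) = 5 + (5 + X + f) = 10 + X + f)
(5/k(4, 5))*E(-11, 20) = (5/((-2*4)))*(10 + 20 - 11) = (5/(-8))*19 = (5*(-⅛))*19 = -5/8*19 = -95/8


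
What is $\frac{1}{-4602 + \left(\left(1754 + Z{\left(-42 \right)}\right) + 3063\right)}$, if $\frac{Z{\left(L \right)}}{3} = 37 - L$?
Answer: $\frac{1}{452} \approx 0.0022124$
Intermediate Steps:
$Z{\left(L \right)} = 111 - 3 L$ ($Z{\left(L \right)} = 3 \left(37 - L\right) = 111 - 3 L$)
$\frac{1}{-4602 + \left(\left(1754 + Z{\left(-42 \right)}\right) + 3063\right)} = \frac{1}{-4602 + \left(\left(1754 + \left(111 - -126\right)\right) + 3063\right)} = \frac{1}{-4602 + \left(\left(1754 + \left(111 + 126\right)\right) + 3063\right)} = \frac{1}{-4602 + \left(\left(1754 + 237\right) + 3063\right)} = \frac{1}{-4602 + \left(1991 + 3063\right)} = \frac{1}{-4602 + 5054} = \frac{1}{452}$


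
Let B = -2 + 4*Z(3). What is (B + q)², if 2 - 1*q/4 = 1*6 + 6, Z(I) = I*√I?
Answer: 2196 - 1008*√3 ≈ 450.09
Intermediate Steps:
Z(I) = I^(3/2)
B = -2 + 12*√3 (B = -2 + 4*3^(3/2) = -2 + 4*(3*√3) = -2 + 12*√3 ≈ 18.785)
q = -40 (q = 8 - 4*(1*6 + 6) = 8 - 4*(6 + 6) = 8 - 4*12 = 8 - 48 = -40)
(B + q)² = ((-2 + 12*√3) - 40)² = (-42 + 12*√3)²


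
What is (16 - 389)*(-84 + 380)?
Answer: -110408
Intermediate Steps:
(16 - 389)*(-84 + 380) = -373*296 = -110408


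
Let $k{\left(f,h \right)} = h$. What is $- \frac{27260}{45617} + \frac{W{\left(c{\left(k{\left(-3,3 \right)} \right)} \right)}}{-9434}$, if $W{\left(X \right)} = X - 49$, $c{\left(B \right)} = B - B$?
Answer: $- \frac{8790883}{14839682} \approx -0.59239$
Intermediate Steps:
$c{\left(B \right)} = 0$
$W{\left(X \right)} = -49 + X$
$- \frac{27260}{45617} + \frac{W{\left(c{\left(k{\left(-3,3 \right)} \right)} \right)}}{-9434} = - \frac{27260}{45617} + \frac{-49 + 0}{-9434} = \left(-27260\right) \frac{1}{45617} - - \frac{49}{9434} = - \frac{940}{1573} + \frac{49}{9434} = - \frac{8790883}{14839682}$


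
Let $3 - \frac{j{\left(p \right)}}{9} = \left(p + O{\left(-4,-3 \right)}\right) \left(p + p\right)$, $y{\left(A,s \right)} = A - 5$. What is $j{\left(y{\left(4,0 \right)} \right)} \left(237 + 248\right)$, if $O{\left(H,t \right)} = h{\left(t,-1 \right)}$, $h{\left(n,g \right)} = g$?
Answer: $-4365$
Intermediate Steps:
$O{\left(H,t \right)} = -1$
$y{\left(A,s \right)} = -5 + A$
$j{\left(p \right)} = 27 - 18 p \left(-1 + p\right)$ ($j{\left(p \right)} = 27 - 9 \left(p - 1\right) \left(p + p\right) = 27 - 9 \left(-1 + p\right) 2 p = 27 - 9 \cdot 2 p \left(-1 + p\right) = 27 - 18 p \left(-1 + p\right)$)
$j{\left(y{\left(4,0 \right)} \right)} \left(237 + 248\right) = \left(27 - 18 \left(-5 + 4\right)^{2} + 18 \left(-5 + 4\right)\right) \left(237 + 248\right) = \left(27 - 18 \left(-1\right)^{2} + 18 \left(-1\right)\right) 485 = \left(27 - 18 - 18\right) 485 = \left(-9\right) 485 = -4365$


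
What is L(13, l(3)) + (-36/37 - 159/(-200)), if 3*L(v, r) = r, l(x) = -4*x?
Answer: -30917/7400 ≈ -4.1780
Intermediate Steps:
L(v, r) = r/3
L(13, l(3)) + (-36/37 - 159/(-200)) = (-4*3)/3 + (-36/37 - 159/(-200)) = (⅓)*(-12) + (-36*1/37 - 159*(-1/200)) = -4 + (-36/37 + 159/200) = -4 - 1317/7400 = -30917/7400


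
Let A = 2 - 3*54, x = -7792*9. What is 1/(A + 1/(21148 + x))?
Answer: -48980/7836801 ≈ -0.0062500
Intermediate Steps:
x = -70128
A = -160 (A = 2 - 162 = -160)
1/(A + 1/(21148 + x)) = 1/(-160 + 1/(21148 - 70128)) = 1/(-160 + 1/(-48980)) = 1/(-160 - 1/48980) = 1/(-7836801/48980) = -48980/7836801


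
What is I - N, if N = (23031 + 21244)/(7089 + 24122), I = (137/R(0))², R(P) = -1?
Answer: 25467608/1357 ≈ 18768.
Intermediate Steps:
I = 18769 (I = (137/(-1))² = (137*(-1))² = (-137)² = 18769)
N = 1925/1357 (N = 44275/31211 = 44275*(1/31211) = 1925/1357 ≈ 1.4186)
I - N = 18769 - 1*1925/1357 = 18769 - 1925/1357 = 25467608/1357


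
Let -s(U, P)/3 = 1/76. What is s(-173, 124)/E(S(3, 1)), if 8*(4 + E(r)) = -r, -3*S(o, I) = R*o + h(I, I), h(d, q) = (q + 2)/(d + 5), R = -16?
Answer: 36/5453 ≈ 0.0066019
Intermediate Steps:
h(d, q) = (2 + q)/(5 + d)
s(U, P) = -3/76
S(o, I) = 16*o/3 - (2 + I)/(3*(5 + I)) (S(o, I) = -(-16*o + (2 + I)/(5 + I))/3 = 16*o/3 - (2 + I)/(3*(5 + I)))
E(r) = -4 - r/8 (E(r) = -4 + (-r)/8 = -4 - r/8)
s(-173, 124)/E(S(3, 1)) = -3/(76*(-4 - (-2 - 1*1 + 16*3*(5 + 1))/(24*(5 + 1)))) = -3/(76*(-4 - (-2 - 1 + 16*3*6)/(24*6))) = -3/(76*(-4 - (-2 - 1 + 288)/(24*6))) = -3/(76*(-4 - 285/(24*6))) = -3/(76*(-4 - ⅛*95/6)) = -3/(76*(-4 - 95/48)) = -3/(76*(-287/48)) = -3/76*(-48/287) = 36/5453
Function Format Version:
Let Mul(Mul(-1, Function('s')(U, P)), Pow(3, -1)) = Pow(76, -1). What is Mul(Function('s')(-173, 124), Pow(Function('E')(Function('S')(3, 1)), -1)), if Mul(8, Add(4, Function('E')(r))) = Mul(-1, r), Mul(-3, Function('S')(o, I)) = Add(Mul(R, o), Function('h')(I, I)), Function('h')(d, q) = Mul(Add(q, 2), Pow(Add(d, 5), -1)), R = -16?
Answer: Rational(36, 5453) ≈ 0.0066019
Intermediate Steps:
Function('h')(d, q) = Mul(Pow(Add(5, d), -1), Add(2, q)) (Function('h')(d, q) = Mul(Add(2, q), Pow(Add(5, d), -1)) = Mul(Pow(Add(5, d), -1), Add(2, q)))
Function('s')(U, P) = Rational(-3, 76) (Function('s')(U, P) = Mul(-3, Pow(76, -1)) = Mul(-3, Rational(1, 76)) = Rational(-3, 76))
Function('S')(o, I) = Add(Mul(Rational(16, 3), o), Mul(Rational(-1, 3), Pow(Add(5, I), -1), Add(2, I))) (Function('S')(o, I) = Mul(Rational(-1, 3), Add(Mul(-16, o), Mul(Pow(Add(5, I), -1), Add(2, I)))) = Add(Mul(Rational(16, 3), o), Mul(Rational(-1, 3), Pow(Add(5, I), -1), Add(2, I))))
Function('E')(r) = Add(-4, Mul(Rational(-1, 8), r)) (Function('E')(r) = Add(-4, Mul(Rational(1, 8), Mul(-1, r))) = Add(-4, Mul(Rational(-1, 8), r)))
Mul(Function('s')(-173, 124), Pow(Function('E')(Function('S')(3, 1)), -1)) = Mul(Rational(-3, 76), Pow(Add(-4, Mul(Rational(-1, 8), Mul(Rational(1, 3), Pow(Add(5, 1), -1), Add(-2, Mul(-1, 1), Mul(16, 3, Add(5, 1)))))), -1)) = Mul(Rational(-3, 76), Pow(Add(-4, Mul(Rational(-1, 8), Mul(Rational(1, 3), Pow(6, -1), Add(-2, -1, Mul(16, 3, 6))))), -1)) = Mul(Rational(-3, 76), Pow(Add(-4, Mul(Rational(-1, 8), Mul(Rational(1, 3), Rational(1, 6), Add(-2, -1, 288)))), -1)) = Mul(Rational(-3, 76), Pow(Add(-4, Mul(Rational(-1, 8), Mul(Rational(1, 3), Rational(1, 6), 285))), -1)) = Mul(Rational(-3, 76), Pow(Add(-4, Mul(Rational(-1, 8), Rational(95, 6))), -1)) = Mul(Rational(-3, 76), Pow(Add(-4, Rational(-95, 48)), -1)) = Mul(Rational(-3, 76), Pow(Rational(-287, 48), -1)) = Mul(Rational(-3, 76), Rational(-48, 287)) = Rational(36, 5453)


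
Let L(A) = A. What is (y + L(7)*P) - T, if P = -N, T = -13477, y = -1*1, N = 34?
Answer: 13238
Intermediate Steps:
y = -1
P = -34 (P = -1*34 = -34)
(y + L(7)*P) - T = (-1 + 7*(-34)) - 1*(-13477) = (-1 - 238) + 13477 = -239 + 13477 = 13238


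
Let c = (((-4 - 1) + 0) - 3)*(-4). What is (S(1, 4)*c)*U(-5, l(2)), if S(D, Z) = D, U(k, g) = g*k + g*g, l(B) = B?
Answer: -192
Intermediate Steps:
c = 32 (c = ((-5 + 0) - 3)*(-4) = (-5 - 3)*(-4) = -8*(-4) = 32)
U(k, g) = g² + g*k (U(k, g) = g*k + g² = g² + g*k)
(S(1, 4)*c)*U(-5, l(2)) = (1*32)*(2*(2 - 5)) = 32*(2*(-3)) = 32*(-6) = -192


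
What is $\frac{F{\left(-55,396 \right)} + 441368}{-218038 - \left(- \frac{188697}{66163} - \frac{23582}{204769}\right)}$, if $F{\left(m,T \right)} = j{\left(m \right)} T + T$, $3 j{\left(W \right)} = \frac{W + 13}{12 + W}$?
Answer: $- \frac{257433408784360412}{127020592312669061} \approx -2.0267$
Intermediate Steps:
$j{\left(W \right)} = \frac{13 + W}{3 \left(12 + W\right)}$ ($j{\left(W \right)} = \frac{\left(W + 13\right) \frac{1}{12 + W}}{3} = \frac{\left(13 + W\right) \frac{1}{12 + W}}{3} = \frac{\frac{1}{12 + W} \left(13 + W\right)}{3} = \frac{13 + W}{3 \left(12 + W\right)}$)
$F{\left(m,T \right)} = T + \frac{T \left(13 + m\right)}{3 \left(12 + m\right)}$ ($F{\left(m,T \right)} = \frac{13 + m}{3 \left(12 + m\right)} T + T = \frac{T \left(13 + m\right)}{3 \left(12 + m\right)} + T = T + \frac{T \left(13 + m\right)}{3 \left(12 + m\right)}$)
$\frac{F{\left(-55,396 \right)} + 441368}{-218038 - \left(- \frac{188697}{66163} - \frac{23582}{204769}\right)} = \frac{\frac{1}{3} \cdot 396 \frac{1}{12 - 55} \left(49 + 4 \left(-55\right)\right) + 441368}{-218038 - \left(- \frac{188697}{66163} - \frac{23582}{204769}\right)} = \frac{\frac{1}{3} \cdot 396 \frac{1}{-43} \left(49 - 220\right) + 441368}{-218038 - - \frac{40199551859}{13548131347}} = \frac{\frac{1}{3} \cdot 396 \left(- \frac{1}{43}\right) \left(-171\right) + 441368}{-218038 + \left(\frac{23582}{204769} + \frac{188697}{66163}\right)} = \frac{\frac{22572}{43} + 441368}{-218038 + \frac{40199551859}{13548131347}} = \frac{19001396}{43 \left(- \frac{2953967263085327}{13548131347}\right)} = \frac{19001396}{43} \left(- \frac{13548131347}{2953967263085327}\right) = - \frac{257433408784360412}{127020592312669061}$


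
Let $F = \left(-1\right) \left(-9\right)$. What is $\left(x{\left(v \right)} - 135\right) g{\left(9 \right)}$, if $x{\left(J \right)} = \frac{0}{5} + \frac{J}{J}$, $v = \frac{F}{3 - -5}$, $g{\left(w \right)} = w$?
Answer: $-1206$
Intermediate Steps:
$F = 9$
$v = \frac{9}{8}$ ($v = \frac{9}{3 - -5} = \frac{9}{3 + 5} = \frac{9}{8} \approx 1.125$)
$x{\left(J \right)} = 1$ ($x{\left(J \right)} = 0 \cdot \frac{1}{5} + 1 = 0 + 1 = 1$)
$\left(x{\left(v \right)} - 135\right) g{\left(9 \right)} = \left(1 - 135\right) 9 = \left(-134\right) 9 = -1206$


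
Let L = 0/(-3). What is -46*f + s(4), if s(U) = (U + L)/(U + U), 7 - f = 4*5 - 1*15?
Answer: -183/2 ≈ -91.500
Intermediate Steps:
f = 2 (f = 7 - (4*5 - 1*15) = 7 - (20 - 15) = 7 - 1*5 = 7 - 5 = 2)
L = 0 (L = 0*(-⅓) = 0)
s(U) = ½ (s(U) = (U + 0)/(U + U) = U/((2*U)) = U*(1/(2*U)) = ½)
-46*f + s(4) = -46*2 + ½ = -92 + ½ = -183/2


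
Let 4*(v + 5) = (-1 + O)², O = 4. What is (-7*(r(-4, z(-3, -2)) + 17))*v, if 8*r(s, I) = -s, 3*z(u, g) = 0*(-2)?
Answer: 2695/8 ≈ 336.88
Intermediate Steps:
z(u, g) = 0 (z(u, g) = (0*(-2))/3 = (⅓)*0 = 0)
v = -11/4 (v = -5 + (-1 + 4)²/4 = -5 + (¼)*3² = -5 + (¼)*9 = -5 + 9/4 = -11/4 ≈ -2.7500)
r(s, I) = -s/8 (r(s, I) = (-s)/8 = -s/8)
(-7*(r(-4, z(-3, -2)) + 17))*v = -7*(-⅛*(-4) + 17)*(-11/4) = -7*(½ + 17)*(-11/4) = -7*35/2*(-11/4) = -245/2*(-11/4) = 2695/8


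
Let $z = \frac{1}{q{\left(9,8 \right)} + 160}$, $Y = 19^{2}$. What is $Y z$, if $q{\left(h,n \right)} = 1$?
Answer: $\frac{361}{161} \approx 2.2422$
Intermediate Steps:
$Y = 361$
$z = \frac{1}{161}$ ($z = \frac{1}{1 + 160} = \frac{1}{161} \approx 0.0062112$)
$Y z = 361 \cdot \frac{1}{161} = \frac{361}{161}$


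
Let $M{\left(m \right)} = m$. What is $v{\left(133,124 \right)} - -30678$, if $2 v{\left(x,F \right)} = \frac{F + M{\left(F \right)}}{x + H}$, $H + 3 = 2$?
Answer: $\frac{1012405}{33} \approx 30679.0$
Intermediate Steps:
$H = -1$ ($H = -3 + 2 = -1$)
$v{\left(x,F \right)} = \frac{F}{-1 + x}$ ($v{\left(x,F \right)} = \frac{\left(F + F\right) \frac{1}{x - 1}}{2} = \frac{2 F \frac{1}{-1 + x}}{2} = \frac{F}{-1 + x}$)
$v{\left(133,124 \right)} - -30678 = \frac{124}{-1 + 133} - -30678 = \frac{124}{132} + 30678 = 124 \cdot \frac{1}{132} + 30678 = \frac{31}{33} + 30678 = \frac{1012405}{33}$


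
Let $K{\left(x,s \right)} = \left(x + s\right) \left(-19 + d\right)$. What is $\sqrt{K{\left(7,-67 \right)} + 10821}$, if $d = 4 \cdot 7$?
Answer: $\sqrt{10281} \approx 101.4$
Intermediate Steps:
$d = 28$
$K{\left(x,s \right)} = 9 s + 9 x$ ($K{\left(x,s \right)} = \left(x + s\right) \left(-19 + 28\right) = \left(s + x\right) 9 = 9 s + 9 x$)
$\sqrt{K{\left(7,-67 \right)} + 10821} = \sqrt{\left(9 \left(-67\right) + 9 \cdot 7\right) + 10821} = \sqrt{\left(-603 + 63\right) + 10821} = \sqrt{-540 + 10821} = \sqrt{10281}$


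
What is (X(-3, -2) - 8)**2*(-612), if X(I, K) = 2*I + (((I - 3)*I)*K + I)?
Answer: -1719108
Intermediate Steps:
X(I, K) = 3*I + I*K*(-3 + I) (X(I, K) = 2*I + (((-3 + I)*I)*K + I) = 2*I + ((I*(-3 + I))*K + I) = 2*I + (I*K*(-3 + I) + I) = 2*I + (I + I*K*(-3 + I)) = 3*I + I*K*(-3 + I))
(X(-3, -2) - 8)**2*(-612) = (-3*(3 - 3*(-2) - 3*(-2)) - 8)**2*(-612) = (-3*(3 + 6 + 6) - 8)**2*(-612) = (-3*15 - 8)**2*(-612) = (-45 - 8)**2*(-612) = (-53)**2*(-612) = 2809*(-612) = -1719108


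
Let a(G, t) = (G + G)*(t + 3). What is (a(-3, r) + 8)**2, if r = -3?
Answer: 64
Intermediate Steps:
a(G, t) = 2*G*(3 + t) (a(G, t) = (2*G)*(3 + t) = 2*G*(3 + t))
(a(-3, r) + 8)**2 = (2*(-3)*(3 - 3) + 8)**2 = (2*(-3)*0 + 8)**2 = (0 + 8)**2 = 8**2 = 64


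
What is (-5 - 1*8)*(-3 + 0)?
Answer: 39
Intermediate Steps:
(-5 - 1*8)*(-3 + 0) = (-5 - 8)*(-3) = -13*(-3) = 39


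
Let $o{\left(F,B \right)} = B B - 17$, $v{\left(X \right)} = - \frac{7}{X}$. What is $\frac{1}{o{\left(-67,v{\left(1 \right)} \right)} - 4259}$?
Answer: $- \frac{1}{4227} \approx -0.00023657$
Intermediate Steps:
$o{\left(F,B \right)} = -17 + B^{2}$ ($o{\left(F,B \right)} = B^{2} - 17 = -17 + B^{2}$)
$\frac{1}{o{\left(-67,v{\left(1 \right)} \right)} - 4259} = \frac{1}{\left(-17 + \left(- \frac{7}{1}\right)^{2}\right) - 4259} = \frac{1}{\left(-17 + \left(\left(-7\right) 1\right)^{2}\right) - 4259} = \frac{1}{\left(-17 + \left(-7\right)^{2}\right) - 4259} = \frac{1}{\left(-17 + 49\right) - 4259} = \frac{1}{32 - 4259} = \frac{1}{-4227} = - \frac{1}{4227}$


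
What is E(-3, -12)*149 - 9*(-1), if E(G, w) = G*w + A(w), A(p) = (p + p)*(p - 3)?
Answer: 59013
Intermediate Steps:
A(p) = 2*p*(-3 + p) (A(p) = (2*p)*(-3 + p) = 2*p*(-3 + p))
E(G, w) = G*w + 2*w*(-3 + w)
E(-3, -12)*149 - 9*(-1) = -12*(-6 - 3 + 2*(-12))*149 - 9*(-1) = -12*(-6 - 3 - 24)*149 + 9 = -12*(-33)*149 + 9 = 396*149 + 9 = 59004 + 9 = 59013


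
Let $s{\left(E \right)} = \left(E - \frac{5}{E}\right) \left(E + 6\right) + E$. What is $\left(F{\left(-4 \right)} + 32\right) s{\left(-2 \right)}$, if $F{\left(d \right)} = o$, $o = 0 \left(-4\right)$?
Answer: $0$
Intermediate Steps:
$s{\left(E \right)} = E + \left(6 + E\right) \left(E - \frac{5}{E}\right)$ ($s{\left(E \right)} = \left(E - \frac{5}{E}\right) \left(6 + E\right) + E = \left(6 + E\right) \left(E - \frac{5}{E}\right) + E = E + \left(6 + E\right) \left(E - \frac{5}{E}\right)$)
$o = 0$
$F{\left(d \right)} = 0$
$\left(F{\left(-4 \right)} + 32\right) s{\left(-2 \right)} = \left(0 + 32\right) \left(-5 + \left(-2\right)^{2} - \frac{30}{-2} + 7 \left(-2\right)\right) = 32 \left(-5 + 4 - -15 - 14\right) = 32 \left(-5 + 4 + 15 - 14\right) = 32 \cdot 0 = 0$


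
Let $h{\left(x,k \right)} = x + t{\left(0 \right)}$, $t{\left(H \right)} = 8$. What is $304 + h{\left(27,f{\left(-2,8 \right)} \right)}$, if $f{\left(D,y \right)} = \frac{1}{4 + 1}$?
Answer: $339$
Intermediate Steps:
$f{\left(D,y \right)} = \frac{1}{5}$
$h{\left(x,k \right)} = 8 + x$ ($h{\left(x,k \right)} = x + 8 = 8 + x$)
$304 + h{\left(27,f{\left(-2,8 \right)} \right)} = 304 + \left(8 + 27\right) = 304 + 35 = 339$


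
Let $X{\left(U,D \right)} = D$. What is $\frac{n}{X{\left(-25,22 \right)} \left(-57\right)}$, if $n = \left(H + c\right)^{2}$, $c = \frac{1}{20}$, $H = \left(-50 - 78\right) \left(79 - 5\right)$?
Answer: $- \frac{35887134721}{501600} \approx -71545.0$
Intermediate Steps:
$H = -9472$ ($H = \left(-128\right) 74 = -9472$)
$c = \frac{1}{20} \approx 0.05$
$n = \frac{35887134721}{400}$ ($n = \left(-9472 + \frac{1}{20}\right)^{2} = \left(- \frac{189439}{20}\right)^{2} = \frac{35887134721}{400} \approx 8.9718 \cdot 10^{7}$)
$\frac{n}{X{\left(-25,22 \right)} \left(-57\right)} = \frac{35887134721}{400 \cdot 22 \left(-57\right)} = \frac{35887134721}{400 \left(-1254\right)} = \frac{35887134721}{400} \left(- \frac{1}{1254}\right) = - \frac{35887134721}{501600}$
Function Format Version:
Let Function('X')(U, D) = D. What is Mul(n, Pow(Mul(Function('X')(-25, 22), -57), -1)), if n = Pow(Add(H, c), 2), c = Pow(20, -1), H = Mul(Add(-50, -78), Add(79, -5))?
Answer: Rational(-35887134721, 501600) ≈ -71545.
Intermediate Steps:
H = -9472 (H = Mul(-128, 74) = -9472)
c = Rational(1, 20) ≈ 0.050000
n = Rational(35887134721, 400) (n = Pow(Add(-9472, Rational(1, 20)), 2) = Pow(Rational(-189439, 20), 2) = Rational(35887134721, 400) ≈ 8.9718e+7)
Mul(n, Pow(Mul(Function('X')(-25, 22), -57), -1)) = Mul(Rational(35887134721, 400), Pow(Mul(22, -57), -1)) = Mul(Rational(35887134721, 400), Pow(-1254, -1)) = Mul(Rational(35887134721, 400), Rational(-1, 1254)) = Rational(-35887134721, 501600)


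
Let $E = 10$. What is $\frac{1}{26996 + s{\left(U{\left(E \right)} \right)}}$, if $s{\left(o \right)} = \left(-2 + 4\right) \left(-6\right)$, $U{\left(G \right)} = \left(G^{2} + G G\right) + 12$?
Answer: $\frac{1}{26984} \approx 3.7059 \cdot 10^{-5}$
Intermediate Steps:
$U{\left(G \right)} = 12 + 2 G^{2}$ ($U{\left(G \right)} = \left(G^{2} + G^{2}\right) + 12 = 2 G^{2} + 12 = 12 + 2 G^{2}$)
$s{\left(o \right)} = -12$ ($s{\left(o \right)} = 2 \left(-6\right) = -12$)
$\frac{1}{26996 + s{\left(U{\left(E \right)} \right)}} = \frac{1}{26996 - 12} = \frac{1}{26984}$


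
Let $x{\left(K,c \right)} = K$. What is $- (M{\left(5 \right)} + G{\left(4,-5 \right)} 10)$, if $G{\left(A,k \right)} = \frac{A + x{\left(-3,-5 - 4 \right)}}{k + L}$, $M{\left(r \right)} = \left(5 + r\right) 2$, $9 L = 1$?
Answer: $- \frac{395}{22} \approx -17.955$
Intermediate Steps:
$L = \frac{1}{9}$ ($L = \frac{1}{9} \cdot 1 = \frac{1}{9} \approx 0.11111$)
$M{\left(r \right)} = 10 + 2 r$
$G{\left(A,k \right)} = \frac{-3 + A}{\frac{1}{9} + k}$ ($G{\left(A,k \right)} = \frac{A - 3}{k + \frac{1}{9}} = \frac{-3 + A}{\frac{1}{9} + k}$)
$- (M{\left(5 \right)} + G{\left(4,-5 \right)} 10) = - (\left(10 + 2 \cdot 5\right) + \frac{9 \left(-3 + 4\right)}{1 + 9 \left(-5\right)} 10) = - (\left(10 + 10\right) + 9 \frac{1}{1 - 45} \cdot 1 \cdot 10) = - (20 + 9 \frac{1}{-44} \cdot 1 \cdot 10) = - (20 + 9 \left(- \frac{1}{44}\right) 1 \cdot 10) = - (20 - \frac{45}{22}) = \left(-1\right) \frac{395}{22} = - \frac{395}{22}$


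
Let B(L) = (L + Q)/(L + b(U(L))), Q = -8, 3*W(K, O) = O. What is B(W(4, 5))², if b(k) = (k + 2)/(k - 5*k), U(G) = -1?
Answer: 5776/529 ≈ 10.919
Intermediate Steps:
W(K, O) = O/3
b(k) = -(2 + k)/(4*k) (b(k) = (2 + k)/((-4*k)) = (2 + k)*(-1/(4*k)) = -(2 + k)/(4*k))
B(L) = (-8 + L)/(¼ + L) (B(L) = (L - 8)/(L + (¼)*(-2 - 1*(-1))/(-1)) = (-8 + L)/(L + (¼)*(-1)*(-2 + 1)) = (-8 + L)/(L + (¼)*(-1)*(-1)) = (-8 + L)/(L + ¼) = (-8 + L)/(¼ + L))
B(W(4, 5))² = (4*(-8 + (⅓)*5)/(1 + 4*((⅓)*5)))² = (4*(-8 + 5/3)/(1 + 4*(5/3)))² = (4*(-19/3)/(1 + 20/3))² = (4*(-19/3)/(23/3))² = (4*(3/23)*(-19/3))² = (-76/23)² = 5776/529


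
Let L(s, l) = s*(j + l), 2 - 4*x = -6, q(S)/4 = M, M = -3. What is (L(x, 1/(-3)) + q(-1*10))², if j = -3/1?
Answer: 3136/9 ≈ 348.44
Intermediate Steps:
j = -3 (j = -3*1 = -3)
q(S) = -12 (q(S) = 4*(-3) = -12)
x = 2 (x = ½ - ¼*(-6) = ½ + 3/2 = 2)
L(s, l) = s*(-3 + l)
(L(x, 1/(-3)) + q(-1*10))² = (2*(-3 + 1/(-3)) - 12)² = (2*(-3 - ⅓) - 12)² = (2*(-10/3) - 12)² = (-20/3 - 12)² = (-56/3)² = 3136/9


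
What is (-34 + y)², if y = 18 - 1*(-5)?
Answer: 121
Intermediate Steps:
y = 23 (y = 18 + 5 = 23)
(-34 + y)² = (-34 + 23)² = (-11)² = 121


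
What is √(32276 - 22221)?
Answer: √10055 ≈ 100.27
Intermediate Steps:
√(32276 - 22221) = √10055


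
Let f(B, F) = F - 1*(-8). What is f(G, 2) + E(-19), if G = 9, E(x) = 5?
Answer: 15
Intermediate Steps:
f(B, F) = 8 + F (f(B, F) = F + 8 = 8 + F)
f(G, 2) + E(-19) = (8 + 2) + 5 = 10 + 5 = 15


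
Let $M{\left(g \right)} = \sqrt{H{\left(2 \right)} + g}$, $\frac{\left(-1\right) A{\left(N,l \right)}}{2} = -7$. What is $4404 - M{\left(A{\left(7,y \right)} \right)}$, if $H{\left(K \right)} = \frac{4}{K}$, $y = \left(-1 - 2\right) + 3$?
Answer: $4400$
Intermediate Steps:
$y = 0$ ($y = -3 + 3 = 0$)
$A{\left(N,l \right)} = 14$ ($A{\left(N,l \right)} = \left(-2\right) \left(-7\right) = 14$)
$M{\left(g \right)} = \sqrt{2 + g}$ ($M{\left(g \right)} = \sqrt{\frac{4}{2} + g} = \sqrt{4 \cdot \frac{1}{2} + g} = \sqrt{2 + g}$)
$4404 - M{\left(A{\left(7,y \right)} \right)} = 4404 - \sqrt{2 + 14} = 4404 - \sqrt{16} = 4404 - 4 = 4400$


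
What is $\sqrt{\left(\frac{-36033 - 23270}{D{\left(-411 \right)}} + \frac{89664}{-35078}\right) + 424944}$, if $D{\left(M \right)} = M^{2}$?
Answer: $\frac{\sqrt{22081167407681280433}}{7208529} \approx 651.88$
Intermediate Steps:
$\sqrt{\left(\frac{-36033 - 23270}{D{\left(-411 \right)}} + \frac{89664}{-35078}\right) + 424944} = \sqrt{\left(\frac{-36033 - 23270}{\left(-411\right)^{2}} + \frac{89664}{-35078}\right) + 424944} = \sqrt{\left(\frac{-36033 - 23270}{168921} + 89664 \left(- \frac{1}{35078}\right)\right) + 424944} = \sqrt{\left(\left(-59303\right) \frac{1}{168921} - \frac{44832}{17539}\right) + 424944} = \sqrt{\left(- \frac{59303}{168921} - \frac{44832}{17539}\right) + 424944} = \sqrt{- \frac{8613181589}{2962705419} + 424944} = \sqrt{\frac{1258975278389947}{2962705419}} = \frac{\sqrt{22081167407681280433}}{7208529}$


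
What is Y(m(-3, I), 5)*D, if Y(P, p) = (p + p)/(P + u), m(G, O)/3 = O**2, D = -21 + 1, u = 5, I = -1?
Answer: -25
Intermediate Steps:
D = -20
m(G, O) = 3*O**2
Y(P, p) = 2*p/(5 + P) (Y(P, p) = (p + p)/(P + 5) = (2*p)/(5 + P) = 2*p/(5 + P))
Y(m(-3, I), 5)*D = (2*5/(5 + 3*(-1)**2))*(-20) = (2*5/(5 + 3*1))*(-20) = (2*5/(5 + 3))*(-20) = (2*5/8)*(-20) = (2*5*(1/8))*(-20) = (5/4)*(-20) = -25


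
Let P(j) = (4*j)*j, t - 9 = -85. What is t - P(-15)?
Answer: -976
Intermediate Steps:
t = -76 (t = 9 - 85 = -76)
P(j) = 4*j**2
t - P(-15) = -76 - 4*(-15)**2 = -76 - 4*225 = -76 - 1*900 = -76 - 900 = -976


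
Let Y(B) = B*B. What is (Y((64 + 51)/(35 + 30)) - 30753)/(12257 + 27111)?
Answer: -34189/43771 ≈ -0.78109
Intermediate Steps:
Y(B) = B²
(Y((64 + 51)/(35 + 30)) - 30753)/(12257 + 27111) = (((64 + 51)/(35 + 30))² - 30753)/(12257 + 27111) = ((115/65)² - 30753)/39368 = ((115*(1/65))² - 30753)*(1/39368) = ((23/13)² - 30753)*(1/39368) = (529/169 - 30753)*(1/39368) = -5196728/169*1/39368 = -34189/43771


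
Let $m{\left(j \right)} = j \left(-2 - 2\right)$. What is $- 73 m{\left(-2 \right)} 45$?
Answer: $-26280$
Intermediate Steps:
$m{\left(j \right)} = - 4 j$ ($m{\left(j \right)} = j \left(-4\right) = - 4 j$)
$- 73 m{\left(-2 \right)} 45 = - 73 \left(\left(-4\right) \left(-2\right)\right) 45 = \left(-73\right) 8 \cdot 45 = \left(-584\right) 45 = -26280$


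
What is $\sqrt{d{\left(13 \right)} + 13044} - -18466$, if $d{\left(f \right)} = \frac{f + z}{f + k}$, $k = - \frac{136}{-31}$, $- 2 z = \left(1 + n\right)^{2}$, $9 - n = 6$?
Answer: $18466 + \frac{\sqrt{77339581}}{77} \approx 18580.0$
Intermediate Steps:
$n = 3$ ($n = 9 - 6 = 3$)
$z = -8$ ($z = - \frac{\left(1 + 3\right)^{2}}{2} = - \frac{4^{2}}{2} = \left(- \frac{1}{2}\right) 16 = -8$)
$k = \frac{136}{31}$ ($k = \left(-136\right) \left(- \frac{1}{31}\right) = \frac{136}{31} \approx 4.3871$)
$d{\left(f \right)} = \frac{-8 + f}{\frac{136}{31} + f}$ ($d{\left(f \right)} = \frac{f - 8}{f + \frac{136}{31}} = \frac{-8 + f}{\frac{136}{31} + f}$)
$\sqrt{d{\left(13 \right)} + 13044} - -18466 = \sqrt{\frac{31 \left(-8 + 13\right)}{136 + 31 \cdot 13} + 13044} - -18466 = \sqrt{31 \frac{1}{136 + 403} \cdot 5 + 13044} + 18466 = \sqrt{31 \cdot \frac{1}{539} \cdot 5 + 13044} + 18466 = \sqrt{\frac{155}{539} + 13044} + 18466 = \sqrt{\frac{7030871}{539}} + 18466 = \frac{\sqrt{77339581}}{77} + 18466 = 18466 + \frac{\sqrt{77339581}}{77}$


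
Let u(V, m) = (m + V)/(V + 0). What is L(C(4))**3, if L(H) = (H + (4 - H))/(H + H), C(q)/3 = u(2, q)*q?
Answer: 1/5832 ≈ 0.00017147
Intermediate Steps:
u(V, m) = (V + m)/V
C(q) = 3*q*(1 + q/2) (C(q) = 3*(((2 + q)/2)*q) = 3*((1 + q/2)*q) = 3*(q*(1 + q/2)) = 3*q*(1 + q/2))
L(H) = 2/H (L(H) = 4/((2*H)) = 4*(1/(2*H)) = 2/H)
L(C(4))**3 = (2/(((3/2)*4*(2 + 4))))**3 = (2/(((3/2)*4*6)))**3 = (2/36)**3 = (2*(1/36))**3 = (1/18)**3 = 1/5832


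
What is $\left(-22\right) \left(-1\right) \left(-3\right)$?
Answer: $-66$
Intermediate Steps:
$\left(-22\right) \left(-1\right) \left(-3\right) = 22 \left(-3\right) = -66$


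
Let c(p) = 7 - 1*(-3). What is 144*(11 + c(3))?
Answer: 3024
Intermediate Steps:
c(p) = 10 (c(p) = 7 + 3 = 10)
144*(11 + c(3)) = 144*(11 + 10) = 144*21 = 3024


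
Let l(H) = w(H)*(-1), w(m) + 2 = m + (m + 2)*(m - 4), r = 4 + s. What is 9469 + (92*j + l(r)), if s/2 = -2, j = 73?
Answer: 16195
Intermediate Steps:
s = -4 (s = 2*(-2) = -4)
r = 0 (r = 4 - 4 = 0)
w(m) = -2 + m + (-4 + m)*(2 + m) (w(m) = -2 + (m + (m + 2)*(m - 4)) = -2 + (m + (2 + m)*(-4 + m)) = -2 + (m + (-4 + m)*(2 + m)) = -2 + m + (-4 + m)*(2 + m))
l(H) = 10 + H - H**2 (l(H) = (-10 + H**2 - H)*(-1) = 10 + H - H**2)
9469 + (92*j + l(r)) = 9469 + (92*73 + (10 + 0 - 1*0**2)) = 9469 + (6716 + (10 + 0 - 1*0)) = 9469 + (6716 + (10 + 0 + 0)) = 9469 + (6716 + 10) = 9469 + 6726 = 16195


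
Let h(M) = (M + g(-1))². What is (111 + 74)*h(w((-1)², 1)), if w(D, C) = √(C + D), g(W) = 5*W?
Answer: 4995 - 1850*√2 ≈ 2378.7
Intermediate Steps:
h(M) = (-5 + M)² (h(M) = (M + 5*(-1))² = (M - 5)² = (-5 + M)²)
(111 + 74)*h(w((-1)², 1)) = (111 + 74)*(-5 + √(1 + (-1)²))² = 185*(-5 + √(1 + 1))² = 185*(-5 + √2)²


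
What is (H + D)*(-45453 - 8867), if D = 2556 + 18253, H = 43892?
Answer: -3514558320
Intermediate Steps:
D = 20809
(H + D)*(-45453 - 8867) = (43892 + 20809)*(-45453 - 8867) = 64701*(-54320) = -3514558320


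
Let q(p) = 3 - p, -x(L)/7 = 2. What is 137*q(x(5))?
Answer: 2329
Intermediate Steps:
x(L) = -14 (x(L) = -7*2 = -14)
137*q(x(5)) = 137*(3 - 1*(-14)) = 137*(3 + 14) = 137*17 = 2329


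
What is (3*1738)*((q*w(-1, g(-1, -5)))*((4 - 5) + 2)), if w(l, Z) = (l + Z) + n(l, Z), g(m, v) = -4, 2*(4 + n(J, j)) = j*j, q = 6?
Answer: -31284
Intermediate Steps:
n(J, j) = -4 + j**2/2 (n(J, j) = -4 + (j*j)/2 = -4 + j**2/2)
w(l, Z) = -4 + Z + l + Z**2/2 (w(l, Z) = (l + Z) + (-4 + Z**2/2) = (Z + l) + (-4 + Z**2/2) = -4 + Z + l + Z**2/2)
(3*1738)*((q*w(-1, g(-1, -5)))*((4 - 5) + 2)) = (3*1738)*((6*(-4 - 4 - 1 + (1/2)*(-4)**2))*((4 - 5) + 2)) = 5214*((6*(-4 - 4 - 1 + (1/2)*16))*(-1 + 2)) = 5214*((6*(-4 - 4 - 1 + 8))*1) = 5214*((6*(-1))*1) = 5214*(-6*1) = 5214*(-6) = -31284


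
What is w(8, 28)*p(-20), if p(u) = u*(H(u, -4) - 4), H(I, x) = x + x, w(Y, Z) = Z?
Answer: 6720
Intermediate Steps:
H(I, x) = 2*x
p(u) = -12*u (p(u) = u*(2*(-4) - 4) = u*(-8 - 4) = u*(-12) = -12*u)
w(8, 28)*p(-20) = 28*(-12*(-20)) = 28*240 = 6720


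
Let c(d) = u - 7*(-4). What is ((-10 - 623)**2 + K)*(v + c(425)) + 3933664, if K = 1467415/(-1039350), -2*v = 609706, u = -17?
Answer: -4231625945220949/34645 ≈ -1.2214e+11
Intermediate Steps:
v = -304853 (v = -1/2*609706 = -304853)
c(d) = 11 (c(d) = -17 - 7*(-4) = -17 + 28 = 11)
K = -293483/207870 (K = 1467415*(-1/1039350) = -293483/207870 ≈ -1.4119)
((-10 - 623)**2 + K)*(v + c(425)) + 3933664 = ((-10 - 623)**2 - 293483/207870)*(-304853 + 11) + 3933664 = ((-633)**2 - 293483/207870)*(-304842) + 3933664 = (400689 - 293483/207870)*(-304842) + 3933664 = (83290928947/207870)*(-304842) + 3933664 = -4231762227010229/34645 + 3933664 = -4231625945220949/34645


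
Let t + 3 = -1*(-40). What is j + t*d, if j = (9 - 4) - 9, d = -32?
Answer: -1188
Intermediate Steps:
t = 37 (t = -3 - 1*(-40) = -3 + 40 = 37)
j = -4 (j = 5 - 9 = -4)
j + t*d = -4 + 37*(-32) = -4 - 1184 = -1188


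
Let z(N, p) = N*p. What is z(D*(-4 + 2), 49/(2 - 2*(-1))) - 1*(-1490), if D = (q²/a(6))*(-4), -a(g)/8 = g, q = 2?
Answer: 8891/6 ≈ 1481.8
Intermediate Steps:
a(g) = -8*g
D = ⅓ (D = (2²/((-8*6)))*(-4) = (4/(-48))*(-4) = (4*(-1/48))*(-4) = -1/12*(-4) = ⅓ ≈ 0.33333)
z(D*(-4 + 2), 49/(2 - 2*(-1))) - 1*(-1490) = ((-4 + 2)/3)*(49/(2 - 2*(-1))) - 1*(-1490) = ((⅓)*(-2))*(49/(2 + 2)) + 1490 = -98/(3*4) + 1490 = -⅔*49/4 + 1490 = -49/6 + 1490 = 8891/6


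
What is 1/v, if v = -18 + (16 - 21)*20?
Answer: -1/118 ≈ -0.0084746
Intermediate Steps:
v = -118 (v = -18 - 5*20 = -18 - 100 = -118)
1/v = 1/(-118) = -1/118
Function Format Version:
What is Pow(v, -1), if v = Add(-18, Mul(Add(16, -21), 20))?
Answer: Rational(-1, 118) ≈ -0.0084746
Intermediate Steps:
v = -118 (v = Add(-18, Mul(-5, 20)) = Add(-18, -100) = -118)
Pow(v, -1) = Pow(-118, -1) = Rational(-1, 118)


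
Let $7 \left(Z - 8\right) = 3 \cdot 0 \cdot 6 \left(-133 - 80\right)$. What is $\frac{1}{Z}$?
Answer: $\frac{1}{8} \approx 0.125$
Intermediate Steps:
$Z = 8$ ($Z = 8 + \frac{3 \cdot 0 \cdot 6 \left(-133 - 80\right)}{7} = 8 + \frac{0 \cdot 6 \left(-133 - 80\right)}{7} = 8 + \frac{0 \left(-213\right)}{7} = 8 + \frac{1}{7} \cdot 0 = 8 + 0 = 8$)
$\frac{1}{Z} = \frac{1}{8}$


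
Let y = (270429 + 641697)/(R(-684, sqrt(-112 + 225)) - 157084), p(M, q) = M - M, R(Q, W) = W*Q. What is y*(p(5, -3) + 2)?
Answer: -17910050073/1538907208 + 77986773*sqrt(113)/1538907208 ≈ -11.099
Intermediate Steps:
R(Q, W) = Q*W
p(M, q) = 0
y = 912126/(-157084 - 684*sqrt(113)) (y = (270429 + 641697)/(-684*sqrt(-112 + 225) - 157084) = 912126/(-684*sqrt(113) - 157084) = 912126/(-157084 - 684*sqrt(113)) ≈ -5.5497)
y*(p(5, -3) + 2) = (-17910050073/3077814416 + 77986773*sqrt(113)/3077814416)*(0 + 2) = (-17910050073/3077814416 + 77986773*sqrt(113)/3077814416)*2 = -17910050073/1538907208 + 77986773*sqrt(113)/1538907208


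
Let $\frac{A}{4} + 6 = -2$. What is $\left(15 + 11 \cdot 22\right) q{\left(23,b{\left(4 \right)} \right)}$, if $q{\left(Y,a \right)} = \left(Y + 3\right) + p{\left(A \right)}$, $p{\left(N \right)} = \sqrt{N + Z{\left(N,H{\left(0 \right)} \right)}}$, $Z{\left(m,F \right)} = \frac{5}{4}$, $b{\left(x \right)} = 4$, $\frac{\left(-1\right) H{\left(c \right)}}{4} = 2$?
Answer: $6682 + \frac{257 i \sqrt{123}}{2} \approx 6682.0 + 1425.1 i$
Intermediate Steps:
$H{\left(c \right)} = -8$ ($H{\left(c \right)} = \left(-4\right) 2 = -8$)
$Z{\left(m,F \right)} = \frac{5}{4}$ ($Z{\left(m,F \right)} = 5 \cdot \frac{1}{4} = \frac{5}{4}$)
$A = -32$ ($A = -24 + 4 \left(-2\right) = -24 - 8 = -32$)
$p{\left(N \right)} = \sqrt{\frac{5}{4} + N}$ ($p{\left(N \right)} = \sqrt{N + \frac{5}{4}} = \sqrt{\frac{5}{4} + N}$)
$q{\left(Y,a \right)} = 3 + Y + \frac{i \sqrt{123}}{2}$ ($q{\left(Y,a \right)} = \left(Y + 3\right) + \frac{\sqrt{5 + 4 \left(-32\right)}}{2} = \left(3 + Y\right) + \frac{\sqrt{5 - 128}}{2} = \left(3 + Y\right) + \frac{\sqrt{-123}}{2} = \left(3 + Y\right) + \frac{i \sqrt{123}}{2} = 3 + Y + \frac{i \sqrt{123}}{2}$)
$\left(15 + 11 \cdot 22\right) q{\left(23,b{\left(4 \right)} \right)} = \left(15 + 11 \cdot 22\right) \left(3 + 23 + \frac{i \sqrt{123}}{2}\right) = \left(15 + 242\right) \left(26 + \frac{i \sqrt{123}}{2}\right) = 257 \left(26 + \frac{i \sqrt{123}}{2}\right) = 6682 + \frac{257 i \sqrt{123}}{2}$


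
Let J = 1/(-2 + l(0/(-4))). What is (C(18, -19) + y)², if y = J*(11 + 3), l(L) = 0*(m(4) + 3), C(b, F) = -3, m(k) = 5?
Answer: 100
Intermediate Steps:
l(L) = 0 (l(L) = 0*(5 + 3) = 0*8 = 0)
J = -½ (J = 1/(-2 + 0) = 1/(-2) = -½ ≈ -0.50000)
y = -7 (y = -(11 + 3)/2 = -½*14 = -7)
(C(18, -19) + y)² = (-3 - 7)² = (-10)² = 100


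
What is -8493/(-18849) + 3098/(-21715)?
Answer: 42010431/136435345 ≈ 0.30791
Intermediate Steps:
-8493/(-18849) + 3098/(-21715) = -8493*(-1/18849) + 3098*(-1/21715) = 2831/6283 - 3098/21715 = 42010431/136435345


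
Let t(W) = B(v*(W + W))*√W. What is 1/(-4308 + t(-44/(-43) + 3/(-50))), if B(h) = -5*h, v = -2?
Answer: -107036298750/461103492411089 - 2226325*√178106/922206984822178 ≈ -0.00023315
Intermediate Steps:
t(W) = 20*W^(3/2) (t(W) = (-(-10)*(W + W))*√W = (-(-10)*2*W)*√W = (-(-20)*W)*√W = (20*W)*√W = 20*W^(3/2))
1/(-4308 + t(-44/(-43) + 3/(-50))) = 1/(-4308 + 20*(-44/(-43) + 3/(-50))^(3/2)) = 1/(-4308 + 20*(-44*(-1/43) + 3*(-1/50))^(3/2)) = 1/(-4308 + 20*(44/43 - 3/50)^(3/2)) = 1/(-4308 + 20*(2071/2150)^(3/2)) = 1/(-4308 + 20*(2071*√178106/924500)) = 1/(-4308 + 2071*√178106/46225)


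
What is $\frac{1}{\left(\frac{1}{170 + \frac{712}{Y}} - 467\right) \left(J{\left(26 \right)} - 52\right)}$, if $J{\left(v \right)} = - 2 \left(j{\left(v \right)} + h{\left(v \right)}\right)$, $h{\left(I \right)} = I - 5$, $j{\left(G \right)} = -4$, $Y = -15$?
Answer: $\frac{919}{36908233} \approx 2.49 \cdot 10^{-5}$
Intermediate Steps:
$h{\left(I \right)} = -5 + I$
$J{\left(v \right)} = 18 - 2 v$ ($J{\left(v \right)} = - 2 \left(-4 + \left(-5 + v\right)\right) = - 2 \left(-9 + v\right) = 18 - 2 v$)
$\frac{1}{\left(\frac{1}{170 + \frac{712}{Y}} - 467\right) \left(J{\left(26 \right)} - 52\right)} = \frac{1}{\left(\frac{1}{170 + \frac{712}{-15}} - 467\right) \left(\left(18 - 52\right) - 52\right)} = \frac{1}{\left(\frac{1}{170 + 712 \left(- \frac{1}{15}\right)} - 467\right) \left(\left(18 - 52\right) - 52\right)} = \frac{1}{\left(\frac{1}{170 - \frac{712}{15}} - 467\right) \left(-34 - 52\right)} = \frac{1}{\left(\frac{1}{\frac{1838}{15}} - 467\right) \left(-86\right)} = \frac{1}{\left(\frac{15}{1838} - 467\right) \left(-86\right)} = \frac{1}{\left(- \frac{858331}{1838}\right) \left(-86\right)} = \frac{1}{\frac{36908233}{919}} = \frac{919}{36908233}$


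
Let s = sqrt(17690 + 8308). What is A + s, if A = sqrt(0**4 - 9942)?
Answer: sqrt(25998) + I*sqrt(9942) ≈ 161.24 + 99.71*I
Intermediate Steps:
s = sqrt(25998) ≈ 161.24
A = I*sqrt(9942) (A = sqrt(0 - 9942) = sqrt(-9942) = I*sqrt(9942) ≈ 99.71*I)
A + s = I*sqrt(9942) + sqrt(25998) = sqrt(25998) + I*sqrt(9942)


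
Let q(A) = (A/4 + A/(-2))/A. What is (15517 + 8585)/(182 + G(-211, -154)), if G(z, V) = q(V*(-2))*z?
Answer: 32136/313 ≈ 102.67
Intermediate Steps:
q(A) = -¼ (q(A) = (A*(¼) + A*(-½))/A = (A/4 - A/2)/A = (-A/4)/A = -¼)
G(z, V) = -z/4
(15517 + 8585)/(182 + G(-211, -154)) = (15517 + 8585)/(182 - ¼*(-211)) = 24102/(182 + 211/4) = 24102/(939/4) = 24102*(4/939) = 32136/313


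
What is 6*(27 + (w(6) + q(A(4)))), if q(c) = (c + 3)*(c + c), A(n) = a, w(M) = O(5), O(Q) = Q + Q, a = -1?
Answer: 198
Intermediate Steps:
O(Q) = 2*Q
w(M) = 10 (w(M) = 2*5 = 10)
A(n) = -1
q(c) = 2*c*(3 + c) (q(c) = (3 + c)*(2*c) = 2*c*(3 + c))
6*(27 + (w(6) + q(A(4)))) = 6*(27 + (10 + 2*(-1)*(3 - 1))) = 6*(27 + (10 + 2*(-1)*2)) = 6*(27 + (10 - 4)) = 6*(27 + 6) = 6*33 = 198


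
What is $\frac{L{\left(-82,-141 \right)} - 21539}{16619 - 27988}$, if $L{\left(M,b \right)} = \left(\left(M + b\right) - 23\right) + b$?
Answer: $\frac{21926}{11369} \approx 1.9286$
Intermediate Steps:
$L{\left(M,b \right)} = -23 + M + 2 b$ ($L{\left(M,b \right)} = \left(-23 + M + b\right) + b = -23 + M + 2 b$)
$\frac{L{\left(-82,-141 \right)} - 21539}{16619 - 27988} = \frac{\left(-23 - 82 + 2 \left(-141\right)\right) - 21539}{16619 - 27988} = \frac{\left(-23 - 82 - 282\right) - 21539}{-11369} = \left(-387 - 21539\right) \left(- \frac{1}{11369}\right) = \left(-21926\right) \left(- \frac{1}{11369}\right) = \frac{21926}{11369}$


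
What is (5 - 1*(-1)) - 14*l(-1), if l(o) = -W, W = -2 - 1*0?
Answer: -22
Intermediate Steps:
W = -2 (W = -2 + 0 = -2)
l(o) = 2 (l(o) = -1*(-2) = 2)
(5 - 1*(-1)) - 14*l(-1) = (5 - 1*(-1)) - 14*2 = (5 + 1) - 28 = 6 - 28 = -22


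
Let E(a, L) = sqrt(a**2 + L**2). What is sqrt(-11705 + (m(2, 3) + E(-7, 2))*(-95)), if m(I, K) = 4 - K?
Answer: sqrt(-11800 - 95*sqrt(53)) ≈ 111.77*I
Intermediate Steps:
E(a, L) = sqrt(L**2 + a**2)
sqrt(-11705 + (m(2, 3) + E(-7, 2))*(-95)) = sqrt(-11705 + ((4 - 1*3) + sqrt(2**2 + (-7)**2))*(-95)) = sqrt(-11705 + ((4 - 3) + sqrt(4 + 49))*(-95)) = sqrt(-11705 + (1 + sqrt(53))*(-95)) = sqrt(-11705 + (-95 - 95*sqrt(53))) = sqrt(-11800 - 95*sqrt(53))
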